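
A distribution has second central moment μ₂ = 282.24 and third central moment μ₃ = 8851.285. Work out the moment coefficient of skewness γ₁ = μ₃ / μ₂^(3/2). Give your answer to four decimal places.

σ = √μ₂ = √282.24 = 16.80000
σ³ = μ₂^(3/2) = 4741.63200
γ₁ = μ₃/σ³ = 8851.285 / 4741.63200 ≈ 1.8667

1.8667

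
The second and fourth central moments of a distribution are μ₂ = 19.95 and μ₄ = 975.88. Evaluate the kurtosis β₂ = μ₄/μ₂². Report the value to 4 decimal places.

2.4519

μ₂² = 19.95² = 398.00250
μ₄/μ₂² = 975.88 / 398.00250 = 2.45194
β₂ ≈ 2.4519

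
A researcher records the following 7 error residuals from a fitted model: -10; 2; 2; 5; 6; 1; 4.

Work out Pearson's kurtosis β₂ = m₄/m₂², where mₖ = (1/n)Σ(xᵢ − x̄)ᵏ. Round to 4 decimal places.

x̄ = 1.4286
Σ(xᵢ − x̄)² = 171.7143 ⇒ m₂ = 24.53061
Σ(xᵢ − x̄)⁴ = 17702.9446 ⇒ m₄ = 2528.99209
m₂² = 601.75094
β₂ = m₄/m₂² = 2528.99209 / 601.75094 ≈ 4.2027

4.2027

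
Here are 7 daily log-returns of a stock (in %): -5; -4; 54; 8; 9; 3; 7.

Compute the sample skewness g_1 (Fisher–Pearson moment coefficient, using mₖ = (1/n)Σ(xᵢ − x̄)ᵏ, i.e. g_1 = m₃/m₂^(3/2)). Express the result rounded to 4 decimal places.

1.7032

x̄ = (-5 - 4 + 54 + 8 + 9 + 3 + 7) / 7 = 10.2857
deviations (xᵢ − x̄): -15.2857, -14.2857, 43.7143, -2.2857, -1.2857, -7.2857, -3.2857
Σ(xᵢ − x̄)² = 2419.4286 ⇒ m₂ = 2419.4286/7 = 345.63265
Σ(xᵢ − x̄)³ = 76612.0408 ⇒ m₃ = 76612.0408/7 = 10944.57726
m₂^(3/2) = 345.63265^(1.5) = 6425.72518
g_1 = m₃ / m₂^(3/2) = 10944.57726 / 6425.72518 ≈ 1.7032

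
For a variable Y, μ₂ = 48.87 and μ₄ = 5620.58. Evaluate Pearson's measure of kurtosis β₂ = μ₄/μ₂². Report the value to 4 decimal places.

2.3534

μ₂² = 48.87² = 2388.27690
μ₄/μ₂² = 5620.58 / 2388.27690 = 2.35340
β₂ ≈ 2.3534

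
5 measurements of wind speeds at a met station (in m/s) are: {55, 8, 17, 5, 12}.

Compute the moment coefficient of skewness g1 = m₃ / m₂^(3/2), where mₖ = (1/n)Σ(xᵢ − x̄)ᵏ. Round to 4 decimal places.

1.3239

x̄ = (55 + 8 + 17 + 5 + 12) / 5 = 19.4000
deviations (xᵢ − x̄): 35.6000, -11.4000, -2.4000, -14.4000, -7.4000
Σ(xᵢ − x̄)² = 1665.2000 ⇒ m₂ = 1665.2000/5 = 333.04000
Σ(xᵢ − x̄)³ = 40231.4400 ⇒ m₃ = 40231.4400/5 = 8046.28800
m₂^(3/2) = 333.04000^(1.5) = 6077.77470
g1 = m₃ / m₂^(3/2) = 8046.28800 / 6077.77470 ≈ 1.3239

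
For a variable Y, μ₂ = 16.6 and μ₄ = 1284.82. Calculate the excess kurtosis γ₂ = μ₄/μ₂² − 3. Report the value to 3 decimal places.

μ₂² = 16.6² = 275.56000
μ₄/μ₂² = 1284.82 / 275.56000 = 4.66258
γ₂ = 4.66258 − 3 ≈ 1.663

1.663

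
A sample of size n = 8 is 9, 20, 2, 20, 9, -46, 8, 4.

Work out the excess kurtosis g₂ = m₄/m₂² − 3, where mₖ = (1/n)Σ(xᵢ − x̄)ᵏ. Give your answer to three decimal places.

x̄ = 3.2500
Σ(xᵢ − x̄)² = 3077.5000 ⇒ m₂ = 384.68750
Σ(xᵢ − x̄)⁴ = 6043482.1563 ⇒ m₄ = 755435.26953
m₂² = 147984.47266
g₂ = m₄/m₂² − 3 = 5.10483 − 3 ≈ 2.105

2.105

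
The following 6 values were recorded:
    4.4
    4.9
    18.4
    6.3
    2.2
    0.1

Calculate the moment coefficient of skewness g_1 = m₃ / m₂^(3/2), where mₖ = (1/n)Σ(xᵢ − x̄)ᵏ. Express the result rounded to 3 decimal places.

x̄ = (4.4 + 4.9 + 18.4 + 6.3 + 2.2 + 0.1) / 6 = 6.0500
deviations (xᵢ − x̄): -1.6500, -1.1500, 12.3500, 0.2500, -3.8500, -5.9500
Σ(xᵢ − x̄)² = 206.8550 ⇒ m₂ = 206.8550/6 = 34.47583
Σ(xᵢ − x̄)³ = 1609.9440 ⇒ m₃ = 1609.9440/6 = 268.32400
m₂^(3/2) = 34.47583^(1.5) = 202.42873
g_1 = m₃ / m₂^(3/2) = 268.32400 / 202.42873 ≈ 1.326

1.326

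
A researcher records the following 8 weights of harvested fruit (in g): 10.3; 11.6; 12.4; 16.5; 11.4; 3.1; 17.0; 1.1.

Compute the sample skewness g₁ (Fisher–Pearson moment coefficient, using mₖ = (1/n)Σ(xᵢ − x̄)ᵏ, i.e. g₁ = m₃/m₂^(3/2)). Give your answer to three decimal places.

x̄ = (10.3 + 11.6 + 12.4 + 16.5 + 11.4 + 3.1 + 17.0 + 1.1) / 8 = 10.4250
deviations (xᵢ − x̄): -0.1250, 1.1750, 1.9750, 6.0750, 0.9750, -7.3250, 6.5750, -9.3250
Σ(xᵢ − x̄)² = 226.9950 ⇒ m₂ = 226.9950/8 = 28.37438
Σ(xᵢ − x̄)³ = -685.1948 ⇒ m₃ = -685.1948/8 = -85.64934
m₂^(3/2) = 28.37438^(1.5) = 151.14349
g₁ = m₃ / m₂^(3/2) = -85.64934 / 151.14349 ≈ -0.567

-0.567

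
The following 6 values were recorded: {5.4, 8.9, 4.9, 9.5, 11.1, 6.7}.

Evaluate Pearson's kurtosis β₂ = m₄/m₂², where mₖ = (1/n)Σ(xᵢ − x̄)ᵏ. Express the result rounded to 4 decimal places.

x̄ = 7.7500
Σ(xᵢ − x̄)² = 30.3550 ⇒ m₂ = 5.05917
Σ(xᵢ − x̄)⁴ = 234.7609 ⇒ m₄ = 39.12682
m₂² = 25.59517
β₂ = m₄/m₂² = 39.12682 / 25.59517 ≈ 1.5287

1.5287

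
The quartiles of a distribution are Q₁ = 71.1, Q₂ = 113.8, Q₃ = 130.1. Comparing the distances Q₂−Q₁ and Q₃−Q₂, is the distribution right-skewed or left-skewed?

Q₂ − Q₁ = 42.7;  Q₃ − Q₂ = 16.3
Q₂ − Q₁ > Q₃ − Q₂ ⇒ the lower half is more spread out ⇒ left-skewed.

left-skewed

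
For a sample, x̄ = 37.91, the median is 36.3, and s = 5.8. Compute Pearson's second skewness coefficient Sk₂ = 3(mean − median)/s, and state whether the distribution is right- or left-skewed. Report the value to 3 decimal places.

0.833, right-skewed

Sk₂ = 3(37.91 − 36.3) / 5.8 = 3 × 1.6100 / 5.8
    = 4.8300 / 5.8 ≈ 0.833
Sk₂ > 0 ⇒ mean > median ⇒ right-skewed (positive skew).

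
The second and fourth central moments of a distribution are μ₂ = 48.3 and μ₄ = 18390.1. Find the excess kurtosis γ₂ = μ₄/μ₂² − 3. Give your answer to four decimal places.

μ₂² = 48.3² = 2332.89000
μ₄/μ₂² = 18390.1 / 2332.89000 = 7.88297
γ₂ = 7.88297 − 3 ≈ 4.8830

4.8830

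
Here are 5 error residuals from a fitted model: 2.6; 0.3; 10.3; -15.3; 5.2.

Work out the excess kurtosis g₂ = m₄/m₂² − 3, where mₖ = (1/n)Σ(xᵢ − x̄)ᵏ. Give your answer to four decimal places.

-0.3475

x̄ = 0.6200
Σ(xᵢ − x̄)² = 372.1480 ⇒ m₂ = 74.42960
Σ(xᵢ − x̄)⁴ = 73470.6068 ⇒ m₄ = 14694.12136
m₂² = 5539.76536
g₂ = m₄/m₂² − 3 = 2.65248 − 3 ≈ -0.3475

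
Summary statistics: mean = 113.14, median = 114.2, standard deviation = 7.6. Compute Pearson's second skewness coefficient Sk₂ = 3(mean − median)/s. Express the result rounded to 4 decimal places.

-0.4184

Sk₂ = 3(113.14 − 114.2) / 7.6 = 3 × -1.0600 / 7.6
    = -3.1800 / 7.6 ≈ -0.4184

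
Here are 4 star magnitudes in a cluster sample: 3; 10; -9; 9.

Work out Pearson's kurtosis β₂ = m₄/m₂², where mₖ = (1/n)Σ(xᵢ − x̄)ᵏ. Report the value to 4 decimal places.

1.9637

x̄ = 3.2500
Σ(xᵢ − x̄)² = 228.7500 ⇒ m₂ = 57.18750
Σ(xᵢ − x̄)⁴ = 25687.8281 ⇒ m₄ = 6421.95703
m₂² = 3270.41016
β₂ = m₄/m₂² = 6421.95703 / 3270.41016 ≈ 1.9637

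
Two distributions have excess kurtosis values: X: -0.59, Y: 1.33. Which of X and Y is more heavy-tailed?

Higher excess kurtosis ⇒ heavier tails relative to the normal distribution.
-0.59 vs 1.33: the larger is 1.33, so Y has heavier tails. (Y is leptokurtic — heavier-than-normal tails; the other is platykurtic.)

Y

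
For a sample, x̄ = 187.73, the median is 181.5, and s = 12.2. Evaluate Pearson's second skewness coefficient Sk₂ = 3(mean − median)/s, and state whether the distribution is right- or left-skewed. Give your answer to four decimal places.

1.5320, right-skewed

Sk₂ = 3(187.73 − 181.5) / 12.2 = 3 × 6.2300 / 12.2
    = 18.6900 / 12.2 ≈ 1.5320
Sk₂ > 0 ⇒ mean > median ⇒ right-skewed (positive skew).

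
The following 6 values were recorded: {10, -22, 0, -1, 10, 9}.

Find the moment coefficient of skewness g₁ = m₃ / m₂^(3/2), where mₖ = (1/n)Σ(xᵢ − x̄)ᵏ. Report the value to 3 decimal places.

-1.193

x̄ = (10 - 22 + 0 - 1 + 10 + 9) / 6 = 1.0000
deviations (xᵢ − x̄): 9.0000, -23.0000, -1.0000, -2.0000, 9.0000, 8.0000
Σ(xᵢ − x̄)² = 760.0000 ⇒ m₂ = 760.0000/6 = 126.66667
Σ(xᵢ − x̄)³ = -10206.0000 ⇒ m₃ = -10206.0000/6 = -1701.00000
m₂^(3/2) = 126.66667^(1.5) = 1425.58630
g₁ = m₃ / m₂^(3/2) = -1701.00000 / 1425.58630 ≈ -1.193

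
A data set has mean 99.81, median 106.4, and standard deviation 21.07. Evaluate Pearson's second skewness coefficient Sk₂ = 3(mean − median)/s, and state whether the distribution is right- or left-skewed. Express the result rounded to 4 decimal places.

-0.9383, left-skewed

Sk₂ = 3(99.81 − 106.4) / 21.07 = 3 × -6.5900 / 21.07
    = -19.7700 / 21.07 ≈ -0.9383
Sk₂ < 0 ⇒ mean < median ⇒ left-skewed (negative skew).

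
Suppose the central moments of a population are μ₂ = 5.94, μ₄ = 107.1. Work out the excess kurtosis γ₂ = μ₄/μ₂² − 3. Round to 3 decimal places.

0.035

μ₂² = 5.94² = 35.28360
μ₄/μ₂² = 107.1 / 35.28360 = 3.03540
γ₂ = 3.03540 − 3 ≈ 0.035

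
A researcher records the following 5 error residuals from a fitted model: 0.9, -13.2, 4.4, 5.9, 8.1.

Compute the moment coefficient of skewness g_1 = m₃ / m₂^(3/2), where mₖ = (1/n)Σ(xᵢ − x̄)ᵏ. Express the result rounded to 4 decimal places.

-1.1649

x̄ = (0.9 - 13.2 + 4.4 + 5.9 + 8.1) / 5 = 1.2200
deviations (xᵢ − x̄): -0.3200, -14.4200, 3.1800, 4.6800, 6.8800
Σ(xᵢ − x̄)² = 287.3880 ⇒ m₂ = 287.3880/5 = 57.47760
Σ(xᵢ − x̄)³ = -2538.1543 ⇒ m₃ = -2538.1543/5 = -507.63086
m₂^(3/2) = 57.47760^(1.5) = 435.76058
g_1 = m₃ / m₂^(3/2) = -507.63086 / 435.76058 ≈ -1.1649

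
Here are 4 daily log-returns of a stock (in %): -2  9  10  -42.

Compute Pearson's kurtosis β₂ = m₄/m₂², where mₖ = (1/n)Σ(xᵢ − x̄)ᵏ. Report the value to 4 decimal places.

x̄ = -6.2500
Σ(xᵢ − x̄)² = 1792.7500 ⇒ m₂ = 448.18750
Σ(xᵢ − x̄)⁴ = 1757584.3281 ⇒ m₄ = 439396.08203
m₂² = 200872.03516
β₂ = m₄/m₂² = 439396.08203 / 200872.03516 ≈ 2.1874

2.1874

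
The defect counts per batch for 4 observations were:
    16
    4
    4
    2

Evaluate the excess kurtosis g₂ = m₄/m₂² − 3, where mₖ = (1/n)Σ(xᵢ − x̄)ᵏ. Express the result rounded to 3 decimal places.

x̄ = 6.5000
Σ(xᵢ − x̄)² = 123.0000 ⇒ m₂ = 30.75000
Σ(xᵢ − x̄)⁴ = 8633.2500 ⇒ m₄ = 2158.31250
m₂² = 945.56250
g₂ = m₄/m₂² − 3 = 2.28257 − 3 ≈ -0.717

-0.717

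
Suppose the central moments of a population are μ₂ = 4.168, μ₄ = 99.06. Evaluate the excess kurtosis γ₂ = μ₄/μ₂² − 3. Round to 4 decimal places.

μ₂² = 4.168² = 17.37222
μ₄/μ₂² = 99.06 / 17.37222 = 5.70221
γ₂ = 5.70221 − 3 ≈ 2.7022

2.7022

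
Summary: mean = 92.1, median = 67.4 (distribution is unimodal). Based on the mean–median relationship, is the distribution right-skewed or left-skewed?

mean − median = 92.1 − 67.4 = 24.7
mean > median ⇒ the longer tail is on the right ⇒ right-skewed (positively skewed).

right-skewed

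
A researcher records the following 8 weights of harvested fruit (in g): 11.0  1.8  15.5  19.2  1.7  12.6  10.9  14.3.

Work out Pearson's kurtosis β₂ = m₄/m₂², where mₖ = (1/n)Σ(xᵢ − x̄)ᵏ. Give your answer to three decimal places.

2.085

x̄ = 10.8750
Σ(xᵢ − x̄)² = 271.9550 ⇒ m₂ = 33.99438
Σ(xᵢ − x̄)⁴ = 19276.1172 ⇒ m₄ = 2409.51466
m₂² = 1155.61753
β₂ = m₄/m₂² = 2409.51466 / 1155.61753 ≈ 2.085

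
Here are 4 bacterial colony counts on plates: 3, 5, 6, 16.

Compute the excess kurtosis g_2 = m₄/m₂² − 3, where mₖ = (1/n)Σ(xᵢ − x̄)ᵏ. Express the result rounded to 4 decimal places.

-0.7750

x̄ = 7.5000
Σ(xᵢ − x̄)² = 101.0000 ⇒ m₂ = 25.25000
Σ(xᵢ − x̄)⁴ = 5674.2500 ⇒ m₄ = 1418.56250
m₂² = 637.56250
g_2 = m₄/m₂² − 3 = 2.22498 − 3 ≈ -0.7750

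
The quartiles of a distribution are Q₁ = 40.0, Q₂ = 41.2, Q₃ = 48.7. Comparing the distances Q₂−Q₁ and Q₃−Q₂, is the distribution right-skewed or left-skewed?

right-skewed

Q₂ − Q₁ = 1.2;  Q₃ − Q₂ = 7.5
Q₃ − Q₂ > Q₂ − Q₁ ⇒ the upper half is more spread out ⇒ right-skewed.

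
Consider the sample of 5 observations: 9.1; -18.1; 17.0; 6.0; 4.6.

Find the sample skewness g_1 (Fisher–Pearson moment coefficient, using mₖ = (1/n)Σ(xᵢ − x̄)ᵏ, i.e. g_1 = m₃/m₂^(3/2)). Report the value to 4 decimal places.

x̄ = (9.1 - 18.1 + 17.0 + 6.0 + 4.6) / 5 = 3.7200
deviations (xᵢ − x̄): 5.3800, -21.8200, 13.2800, 2.2800, 0.8800
Σ(xᵢ − x̄)² = 687.3880 ⇒ m₂ = 687.3880/5 = 137.47760
Σ(xᵢ − x̄)³ = -7878.4783 ⇒ m₃ = -7878.4783/5 = -1575.69566
m₂^(3/2) = 137.47760^(1.5) = 1611.93644
g_1 = m₃ / m₂^(3/2) = -1575.69566 / 1611.93644 ≈ -0.9775

-0.9775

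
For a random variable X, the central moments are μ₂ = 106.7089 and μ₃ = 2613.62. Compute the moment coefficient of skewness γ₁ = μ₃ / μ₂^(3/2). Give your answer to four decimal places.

σ = √μ₂ = √106.7089 = 10.33000
σ³ = μ₂^(3/2) = 1102.30294
γ₁ = μ₃/σ³ = 2613.62 / 1102.30294 ≈ 2.3711

2.3711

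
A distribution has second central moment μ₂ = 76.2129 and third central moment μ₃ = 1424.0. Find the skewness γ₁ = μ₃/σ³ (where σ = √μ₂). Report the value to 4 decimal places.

σ = √μ₂ = √76.2129 = 8.73000
σ³ = μ₂^(3/2) = 665.33862
γ₁ = μ₃/σ³ = 1424.0 / 665.33862 ≈ 2.1403

2.1403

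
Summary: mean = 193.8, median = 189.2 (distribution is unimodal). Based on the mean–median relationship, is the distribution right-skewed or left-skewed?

right-skewed

mean − median = 193.8 − 189.2 = 4.6
mean > median ⇒ the longer tail is on the right ⇒ right-skewed (positively skewed).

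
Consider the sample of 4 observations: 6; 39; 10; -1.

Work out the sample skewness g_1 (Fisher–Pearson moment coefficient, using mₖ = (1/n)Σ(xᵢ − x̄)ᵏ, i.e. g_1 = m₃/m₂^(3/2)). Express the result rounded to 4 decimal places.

x̄ = (6 + 39 + 10 - 1) / 4 = 13.5000
deviations (xᵢ − x̄): -7.5000, 25.5000, -3.5000, -14.5000
Σ(xᵢ − x̄)² = 929.0000 ⇒ m₂ = 929.0000/4 = 232.25000
Σ(xᵢ − x̄)³ = 13068.0000 ⇒ m₃ = 13068.0000/4 = 3267.00000
m₂^(3/2) = 232.25000^(1.5) = 3539.43209
g_1 = m₃ / m₂^(3/2) = 3267.00000 / 3539.43209 ≈ 0.9230

0.9230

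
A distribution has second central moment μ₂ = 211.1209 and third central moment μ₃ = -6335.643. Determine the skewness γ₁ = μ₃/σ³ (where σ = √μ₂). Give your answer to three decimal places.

-2.065

σ = √μ₂ = √211.1209 = 14.53000
σ³ = μ₂^(3/2) = 3067.58668
γ₁ = μ₃/σ³ = -6335.643 / 3067.58668 ≈ -2.065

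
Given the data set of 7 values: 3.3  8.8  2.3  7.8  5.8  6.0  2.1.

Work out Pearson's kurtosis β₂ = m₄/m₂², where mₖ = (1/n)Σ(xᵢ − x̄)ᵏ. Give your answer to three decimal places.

x̄ = 5.1571
Σ(xᵢ − x̄)² = 42.3371 ⇒ m₂ = 6.04816
Σ(xᵢ − x̄)⁴ = 391.4495 ⇒ m₄ = 55.92136
m₂² = 36.58028
β₂ = m₄/m₂² = 55.92136 / 36.58028 ≈ 1.529

1.529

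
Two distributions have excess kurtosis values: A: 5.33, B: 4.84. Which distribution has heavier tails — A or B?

A

Higher excess kurtosis ⇒ heavier tails relative to the normal distribution.
5.33 vs 4.84: the larger is 5.33, so A has heavier tails.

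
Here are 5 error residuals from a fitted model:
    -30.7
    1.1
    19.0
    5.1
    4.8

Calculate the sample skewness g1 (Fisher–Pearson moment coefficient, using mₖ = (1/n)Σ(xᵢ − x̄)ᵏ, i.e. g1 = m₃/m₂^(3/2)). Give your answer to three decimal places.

x̄ = (-30.7 + 1.1 + 19.0 + 5.1 + 4.8) / 5 = -0.1400
deviations (xᵢ − x̄): -30.5600, 1.2400, 19.1400, 5.2400, 4.9400
Σ(xᵢ − x̄)² = 1353.6520 ⇒ m₂ = 1353.6520/5 = 270.73040
Σ(xᵢ − x̄)³ = -21262.3214 ⇒ m₃ = -21262.3214/5 = -4252.46429
m₂^(3/2) = 270.73040^(1.5) = 4454.56743
g1 = m₃ / m₂^(3/2) = -4252.46429 / 4454.56743 ≈ -0.955

-0.955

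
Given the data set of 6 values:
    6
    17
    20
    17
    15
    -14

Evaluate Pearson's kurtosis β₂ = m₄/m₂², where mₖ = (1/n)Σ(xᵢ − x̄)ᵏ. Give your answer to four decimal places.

x̄ = 10.1667
Σ(xᵢ − x̄)² = 814.8333 ⇒ m₂ = 135.80556
Σ(xᵢ − x̄)⁴ = 355646.1528 ⇒ m₄ = 59274.35880
m₂² = 18443.14892
β₂ = m₄/m₂² = 59274.35880 / 18443.14892 ≈ 3.2139

3.2139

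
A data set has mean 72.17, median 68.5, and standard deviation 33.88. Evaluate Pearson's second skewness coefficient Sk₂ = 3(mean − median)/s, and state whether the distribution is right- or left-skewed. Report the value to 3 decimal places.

Sk₂ = 3(72.17 − 68.5) / 33.88 = 3 × 3.6700 / 33.88
    = 11.0100 / 33.88 ≈ 0.325
Sk₂ > 0 ⇒ mean > median ⇒ right-skewed (positive skew).

0.325, right-skewed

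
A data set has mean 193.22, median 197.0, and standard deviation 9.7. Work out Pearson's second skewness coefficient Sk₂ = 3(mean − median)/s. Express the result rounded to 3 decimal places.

-1.169

Sk₂ = 3(193.22 − 197.0) / 9.7 = 3 × -3.7800 / 9.7
    = -11.3400 / 9.7 ≈ -1.169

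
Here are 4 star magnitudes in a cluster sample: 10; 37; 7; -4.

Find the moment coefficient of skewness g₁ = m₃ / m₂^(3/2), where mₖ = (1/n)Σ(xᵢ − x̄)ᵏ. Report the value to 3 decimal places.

x̄ = (10 + 37 + 7 - 4) / 4 = 12.5000
deviations (xᵢ − x̄): -2.5000, 24.5000, -5.5000, -16.5000
Σ(xᵢ − x̄)² = 909.0000 ⇒ m₂ = 909.0000/4 = 227.25000
Σ(xᵢ − x̄)³ = 10032.0000 ⇒ m₃ = 10032.0000/4 = 2508.00000
m₂^(3/2) = 227.25000^(1.5) = 3425.75135
g₁ = m₃ / m₂^(3/2) = 2508.00000 / 3425.75135 ≈ 0.732

0.732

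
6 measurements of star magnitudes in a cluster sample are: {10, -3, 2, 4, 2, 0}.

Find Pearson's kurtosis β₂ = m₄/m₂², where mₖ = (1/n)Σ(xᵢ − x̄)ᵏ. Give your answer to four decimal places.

2.7127

x̄ = 2.5000
Σ(xᵢ − x̄)² = 95.5000 ⇒ m₂ = 15.91667
Σ(xᵢ − x̄)⁴ = 4123.3750 ⇒ m₄ = 687.22917
m₂² = 253.34028
β₂ = m₄/m₂² = 687.22917 / 253.34028 ≈ 2.7127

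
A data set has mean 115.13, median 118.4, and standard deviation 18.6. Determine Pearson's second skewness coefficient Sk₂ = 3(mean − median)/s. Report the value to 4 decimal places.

-0.5274

Sk₂ = 3(115.13 − 118.4) / 18.6 = 3 × -3.2700 / 18.6
    = -9.8100 / 18.6 ≈ -0.5274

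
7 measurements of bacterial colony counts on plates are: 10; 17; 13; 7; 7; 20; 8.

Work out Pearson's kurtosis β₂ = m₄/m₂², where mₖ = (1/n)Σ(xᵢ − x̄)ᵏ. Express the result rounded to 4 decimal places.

x̄ = 11.7143
Σ(xᵢ − x̄)² = 159.4286 ⇒ m₂ = 22.77551
Σ(xᵢ − x̄)⁴ = 6683.3703 ⇒ m₄ = 954.76718
m₂² = 518.72387
β₂ = m₄/m₂² = 954.76718 / 518.72387 ≈ 1.8406

1.8406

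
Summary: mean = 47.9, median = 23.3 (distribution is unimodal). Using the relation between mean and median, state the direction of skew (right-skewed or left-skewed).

mean − median = 47.9 − 23.3 = 24.6
mean > median ⇒ the longer tail is on the right ⇒ right-skewed (positively skewed).

right-skewed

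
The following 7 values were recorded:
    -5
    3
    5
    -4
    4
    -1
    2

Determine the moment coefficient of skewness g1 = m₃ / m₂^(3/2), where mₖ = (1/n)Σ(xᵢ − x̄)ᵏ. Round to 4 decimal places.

x̄ = (-5 + 3 + 5 - 4 + 4 - 1 + 2) / 7 = 0.5714
deviations (xᵢ − x̄): -5.5714, 2.4286, 4.4286, -4.5714, 3.4286, -1.5714, 1.4286
Σ(xᵢ − x̄)² = 93.7143 ⇒ m₂ = 93.7143/7 = 13.38776
Σ(xᵢ − x̄)³ = -127.9592 ⇒ m₃ = -127.9592/7 = -18.27988
m₂^(3/2) = 13.38776^(1.5) = 48.98483
g1 = m₃ / m₂^(3/2) = -18.27988 / 48.98483 ≈ -0.3732

-0.3732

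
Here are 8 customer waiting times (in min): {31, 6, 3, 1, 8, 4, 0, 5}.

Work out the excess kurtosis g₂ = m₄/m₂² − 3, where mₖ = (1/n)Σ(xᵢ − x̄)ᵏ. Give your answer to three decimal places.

2.403

x̄ = 7.2500
Σ(xᵢ − x̄)² = 691.5000 ⇒ m₂ = 86.43750
Σ(xᵢ − x̄)⁴ = 322921.4063 ⇒ m₄ = 40365.17578
m₂² = 7471.44141
g₂ = m₄/m₂² − 3 = 5.40260 − 3 ≈ 2.403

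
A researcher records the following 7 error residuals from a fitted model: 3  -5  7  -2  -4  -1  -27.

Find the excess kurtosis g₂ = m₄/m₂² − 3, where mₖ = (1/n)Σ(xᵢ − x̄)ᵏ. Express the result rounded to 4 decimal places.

1.0098

x̄ = -4.1429
Σ(xᵢ − x̄)² = 712.8571 ⇒ m₂ = 101.83673
Σ(xᵢ − x̄)⁴ = 291091.7259 ⇒ m₄ = 41584.53228
m₂² = 10370.72053
g₂ = m₄/m₂² − 3 = 4.00980 − 3 ≈ 1.0098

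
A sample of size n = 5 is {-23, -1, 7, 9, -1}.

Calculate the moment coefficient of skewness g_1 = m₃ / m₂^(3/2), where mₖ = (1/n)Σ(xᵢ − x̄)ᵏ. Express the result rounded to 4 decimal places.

x̄ = (-23 - 1 + 7 + 9 - 1) / 5 = -1.8000
deviations (xᵢ − x̄): -21.2000, 0.8000, 8.8000, 10.8000, 0.8000
Σ(xᵢ − x̄)² = 644.8000 ⇒ m₂ = 644.8000/5 = 128.96000
Σ(xᵢ − x̄)³ = -7585.9200 ⇒ m₃ = -7585.9200/5 = -1517.18400
m₂^(3/2) = 128.96000^(1.5) = 1464.47694
g_1 = m₃ / m₂^(3/2) = -1517.18400 / 1464.47694 ≈ -1.0360

-1.0360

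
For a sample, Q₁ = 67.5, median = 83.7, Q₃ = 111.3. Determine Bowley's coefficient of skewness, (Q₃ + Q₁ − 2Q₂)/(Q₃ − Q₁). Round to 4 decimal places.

numerator: Q₃ + Q₁ − 2Q₂ = 111.3 + 67.5 − 2×83.7 = 11.4000
denominator: Q₃ − Q₁ = 111.3 − 67.5 = 43.8000
Bowley skewness = 11.4000 / 43.8000 ≈ 0.2603

0.2603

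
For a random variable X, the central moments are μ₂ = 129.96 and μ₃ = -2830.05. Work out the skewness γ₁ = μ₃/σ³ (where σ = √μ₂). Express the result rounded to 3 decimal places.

-1.910

σ = √μ₂ = √129.96 = 11.40000
σ³ = μ₂^(3/2) = 1481.54400
γ₁ = μ₃/σ³ = -2830.05 / 1481.54400 ≈ -1.910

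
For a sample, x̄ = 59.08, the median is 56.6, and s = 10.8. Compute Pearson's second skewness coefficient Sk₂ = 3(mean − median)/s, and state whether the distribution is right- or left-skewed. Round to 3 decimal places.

0.689, right-skewed

Sk₂ = 3(59.08 − 56.6) / 10.8 = 3 × 2.4800 / 10.8
    = 7.4400 / 10.8 ≈ 0.689
Sk₂ > 0 ⇒ mean > median ⇒ right-skewed (positive skew).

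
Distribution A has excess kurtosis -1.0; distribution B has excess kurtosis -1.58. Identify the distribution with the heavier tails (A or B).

A

Higher excess kurtosis ⇒ heavier tails relative to the normal distribution.
-1.0 vs -1.58: the larger is -1.0, so A has heavier tails.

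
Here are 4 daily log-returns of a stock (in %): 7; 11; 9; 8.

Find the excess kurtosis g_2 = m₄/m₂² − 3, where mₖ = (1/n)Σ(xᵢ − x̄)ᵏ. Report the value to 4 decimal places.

x̄ = 8.7500
Σ(xᵢ − x̄)² = 8.7500 ⇒ m₂ = 2.18750
Σ(xᵢ − x̄)⁴ = 35.3281 ⇒ m₄ = 8.83203
m₂² = 4.78516
g_2 = m₄/m₂² − 3 = 1.84571 − 3 ≈ -1.1543

-1.1543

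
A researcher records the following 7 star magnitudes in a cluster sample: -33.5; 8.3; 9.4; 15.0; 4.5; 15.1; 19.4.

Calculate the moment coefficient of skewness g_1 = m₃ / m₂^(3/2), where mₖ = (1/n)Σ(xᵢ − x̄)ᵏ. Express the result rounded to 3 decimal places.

-1.715

x̄ = (-33.5 + 8.3 + 9.4 + 15.0 + 4.5 + 15.1 + 19.4) / 7 = 5.4571
deviations (xᵢ − x̄): -38.9571, 2.8429, 3.9429, 9.5429, -0.9571, 9.6429, 13.9429
Σ(xᵢ − x̄)² = 1920.6571 ⇒ m₂ = 1920.6571/7 = 274.37959
Σ(xᵢ − x̄)³ = -54564.0568 ⇒ m₃ = -54564.0568/7 = -7794.86526
m₂^(3/2) = 274.37959^(1.5) = 4544.93534
g_1 = m₃ / m₂^(3/2) = -7794.86526 / 4544.93534 ≈ -1.715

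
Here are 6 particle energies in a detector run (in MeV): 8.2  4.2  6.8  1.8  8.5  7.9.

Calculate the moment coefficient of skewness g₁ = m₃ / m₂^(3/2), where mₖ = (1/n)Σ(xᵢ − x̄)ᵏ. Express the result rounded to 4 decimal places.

x̄ = (8.2 + 4.2 + 6.8 + 1.8 + 8.5 + 7.9) / 6 = 6.2333
deviations (xᵢ − x̄): 1.9667, -2.0333, 0.5667, -4.4333, 2.2667, 1.6667
Σ(xᵢ − x̄)² = 35.8933 ⇒ m₂ = 35.8933/6 = 5.98222
Σ(xᵢ − x̄)³ = -71.4776 ⇒ m₃ = -71.4776/6 = -11.91293
m₂^(3/2) = 5.98222^(1.5) = 14.63167
g₁ = m₃ / m₂^(3/2) = -11.91293 / 14.63167 ≈ -0.8142

-0.8142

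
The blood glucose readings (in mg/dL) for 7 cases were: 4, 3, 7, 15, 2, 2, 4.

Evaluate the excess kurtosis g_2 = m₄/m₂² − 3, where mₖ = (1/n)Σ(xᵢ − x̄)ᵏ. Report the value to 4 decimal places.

0.9572

x̄ = 5.2857
Σ(xᵢ − x̄)² = 127.4286 ⇒ m₂ = 18.20408
Σ(xᵢ − x̄)⁴ = 9179.6968 ⇒ m₄ = 1311.38526
m₂² = 331.38859
g_2 = m₄/m₂² − 3 = 3.95724 − 3 ≈ 0.9572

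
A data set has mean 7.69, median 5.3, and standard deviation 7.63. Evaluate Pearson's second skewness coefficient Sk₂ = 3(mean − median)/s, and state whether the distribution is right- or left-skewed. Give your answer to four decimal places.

Sk₂ = 3(7.69 − 5.3) / 7.63 = 3 × 2.3900 / 7.63
    = 7.1700 / 7.63 ≈ 0.9397
Sk₂ > 0 ⇒ mean > median ⇒ right-skewed (positive skew).

0.9397, right-skewed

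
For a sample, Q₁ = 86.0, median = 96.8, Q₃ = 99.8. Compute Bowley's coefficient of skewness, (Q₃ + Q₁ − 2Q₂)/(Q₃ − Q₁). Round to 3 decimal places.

numerator: Q₃ + Q₁ − 2Q₂ = 99.8 + 86.0 − 2×96.8 = -7.8000
denominator: Q₃ − Q₁ = 99.8 − 86.0 = 13.8000
Bowley skewness = -7.8000 / 13.8000 ≈ -0.565

-0.565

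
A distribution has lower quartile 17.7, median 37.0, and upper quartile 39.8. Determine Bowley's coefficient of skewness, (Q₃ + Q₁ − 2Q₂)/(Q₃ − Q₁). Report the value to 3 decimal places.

-0.747

numerator: Q₃ + Q₁ − 2Q₂ = 39.8 + 17.7 − 2×37.0 = -16.5000
denominator: Q₃ − Q₁ = 39.8 − 17.7 = 22.1000
Bowley skewness = -16.5000 / 22.1000 ≈ -0.747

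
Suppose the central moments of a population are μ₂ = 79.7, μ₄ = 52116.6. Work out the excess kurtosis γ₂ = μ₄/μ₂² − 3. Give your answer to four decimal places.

μ₂² = 79.7² = 6352.09000
μ₄/μ₂² = 52116.6 / 6352.09000 = 8.20464
γ₂ = 8.20464 − 3 ≈ 5.2046

5.2046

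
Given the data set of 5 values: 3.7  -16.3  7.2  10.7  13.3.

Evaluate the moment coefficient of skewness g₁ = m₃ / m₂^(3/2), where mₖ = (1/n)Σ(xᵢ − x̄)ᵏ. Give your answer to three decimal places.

x̄ = (3.7 - 16.3 + 7.2 + 10.7 + 13.3) / 5 = 3.7200
deviations (xᵢ − x̄): -0.0200, -20.0200, 3.4800, 6.9800, 9.5800
Σ(xᵢ − x̄)² = 553.4080 ⇒ m₂ = 553.4080/5 = 110.68160
Σ(xᵢ − x̄)³ = -6762.5935 ⇒ m₃ = -6762.5935/5 = -1352.51870
m₂^(3/2) = 110.68160^(1.5) = 1164.42935
g₁ = m₃ / m₂^(3/2) = -1352.51870 / 1164.42935 ≈ -1.162

-1.162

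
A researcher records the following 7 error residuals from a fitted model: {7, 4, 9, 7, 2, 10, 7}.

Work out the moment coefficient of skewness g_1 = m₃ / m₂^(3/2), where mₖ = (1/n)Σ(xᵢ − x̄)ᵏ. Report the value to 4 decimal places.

-0.4937

x̄ = (7 + 4 + 9 + 7 + 2 + 10 + 7) / 7 = 6.5714
deviations (xᵢ − x̄): 0.4286, -2.5714, 2.4286, 0.4286, -4.5714, 3.4286, 0.4286
Σ(xᵢ − x̄)² = 45.7143 ⇒ m₂ = 45.7143/7 = 6.53061
Σ(xᵢ − x̄)³ = -57.6735 ⇒ m₃ = -57.6735/7 = -8.23907
m₂^(3/2) = 6.53061^(1.5) = 16.68902
g_1 = m₃ / m₂^(3/2) = -8.23907 / 16.68902 ≈ -0.4937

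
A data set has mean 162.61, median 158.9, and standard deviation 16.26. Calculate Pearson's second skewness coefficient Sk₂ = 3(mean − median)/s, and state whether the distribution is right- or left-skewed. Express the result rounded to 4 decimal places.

0.6845, right-skewed

Sk₂ = 3(162.61 − 158.9) / 16.26 = 3 × 3.7100 / 16.26
    = 11.1300 / 16.26 ≈ 0.6845
Sk₂ > 0 ⇒ mean > median ⇒ right-skewed (positive skew).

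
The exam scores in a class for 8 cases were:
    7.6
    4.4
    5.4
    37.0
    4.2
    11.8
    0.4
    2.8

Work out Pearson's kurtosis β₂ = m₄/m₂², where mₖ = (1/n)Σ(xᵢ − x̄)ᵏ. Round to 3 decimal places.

x̄ = 9.2000
Σ(xᵢ − x̄)² = 963.0400 ⇒ m₂ = 120.38000
Σ(xᵢ − x̄)⁴ = 606372.9472 ⇒ m₄ = 75796.61840
m₂² = 14491.34440
β₂ = m₄/m₂² = 75796.61840 / 14491.34440 ≈ 5.230

5.230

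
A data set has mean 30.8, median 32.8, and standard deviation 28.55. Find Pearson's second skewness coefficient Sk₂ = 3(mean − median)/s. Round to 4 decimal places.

-0.2102

Sk₂ = 3(30.8 − 32.8) / 28.55 = 3 × -2.0000 / 28.55
    = -6.0000 / 28.55 ≈ -0.2102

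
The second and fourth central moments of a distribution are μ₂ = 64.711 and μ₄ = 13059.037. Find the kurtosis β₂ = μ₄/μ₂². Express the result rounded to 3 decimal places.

3.119

μ₂² = 64.711² = 4187.51352
μ₄/μ₂² = 13059.037 / 4187.51352 = 3.11857
β₂ ≈ 3.119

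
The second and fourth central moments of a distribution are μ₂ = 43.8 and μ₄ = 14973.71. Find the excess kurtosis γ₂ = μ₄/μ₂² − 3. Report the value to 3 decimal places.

4.805

μ₂² = 43.8² = 1918.44000
μ₄/μ₂² = 14973.71 / 1918.44000 = 7.80515
γ₂ = 7.80515 − 3 ≈ 4.805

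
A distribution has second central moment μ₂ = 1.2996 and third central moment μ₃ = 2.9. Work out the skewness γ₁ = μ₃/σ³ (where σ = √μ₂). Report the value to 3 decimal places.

1.957

σ = √μ₂ = √1.2996 = 1.14000
σ³ = μ₂^(3/2) = 1.48154
γ₁ = μ₃/σ³ = 2.9 / 1.48154 ≈ 1.957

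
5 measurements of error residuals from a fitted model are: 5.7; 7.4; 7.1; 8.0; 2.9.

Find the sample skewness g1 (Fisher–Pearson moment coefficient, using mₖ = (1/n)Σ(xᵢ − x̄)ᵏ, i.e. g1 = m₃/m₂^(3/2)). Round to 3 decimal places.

x̄ = (5.7 + 7.4 + 7.1 + 8.0 + 2.9) / 5 = 6.2200
deviations (xᵢ − x̄): -0.5200, 1.1800, 0.8800, 1.7800, -3.3200
Σ(xᵢ − x̄)² = 16.6280 ⇒ m₂ = 16.6280/5 = 3.32560
Σ(xᵢ − x̄)³ = -28.7707 ⇒ m₃ = -28.7707/5 = -5.75414
m₂^(3/2) = 3.32560^(1.5) = 6.06464
g1 = m₃ / m₂^(3/2) = -5.75414 / 6.06464 ≈ -0.949

-0.949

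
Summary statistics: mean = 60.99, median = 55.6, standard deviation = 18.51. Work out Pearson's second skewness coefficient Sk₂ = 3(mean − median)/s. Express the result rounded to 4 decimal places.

Sk₂ = 3(60.99 − 55.6) / 18.51 = 3 × 5.3900 / 18.51
    = 16.1700 / 18.51 ≈ 0.8736

0.8736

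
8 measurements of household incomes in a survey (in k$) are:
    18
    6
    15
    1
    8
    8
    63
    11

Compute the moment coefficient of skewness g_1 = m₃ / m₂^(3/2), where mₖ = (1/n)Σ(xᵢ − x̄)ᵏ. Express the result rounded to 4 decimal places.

1.9504

x̄ = (18 + 6 + 15 + 1 + 8 + 8 + 63 + 11) / 8 = 16.2500
deviations (xᵢ − x̄): 1.7500, -10.2500, -1.2500, -15.2500, -8.2500, -8.2500, 46.7500, -5.2500
Σ(xᵢ − x̄)² = 2691.5000 ⇒ m₂ = 2691.5000/8 = 336.43750
Σ(xᵢ − x̄)³ = 96287.2500 ⇒ m₃ = 96287.2500/8 = 12035.90625
m₂^(3/2) = 336.43750^(1.5) = 6171.01491
g_1 = m₃ / m₂^(3/2) = 12035.90625 / 6171.01491 ≈ 1.9504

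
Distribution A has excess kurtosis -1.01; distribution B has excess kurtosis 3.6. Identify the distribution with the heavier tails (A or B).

Higher excess kurtosis ⇒ heavier tails relative to the normal distribution.
-1.01 vs 3.6: the larger is 3.6, so B has heavier tails. (B is leptokurtic — heavier-than-normal tails; the other is platykurtic.)

B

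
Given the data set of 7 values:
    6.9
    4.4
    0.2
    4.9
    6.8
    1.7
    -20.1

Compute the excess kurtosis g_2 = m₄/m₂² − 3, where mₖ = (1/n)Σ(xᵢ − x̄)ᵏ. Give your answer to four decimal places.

1.5478

x̄ = 0.6857
Σ(xᵢ − x̄)² = 540.8686 ⇒ m₂ = 77.26694
Σ(xᵢ − x̄)⁴ = 190059.4414 ⇒ m₄ = 27151.34877
m₂² = 5970.17983
g_2 = m₄/m₂² − 3 = 4.54783 − 3 ≈ 1.5478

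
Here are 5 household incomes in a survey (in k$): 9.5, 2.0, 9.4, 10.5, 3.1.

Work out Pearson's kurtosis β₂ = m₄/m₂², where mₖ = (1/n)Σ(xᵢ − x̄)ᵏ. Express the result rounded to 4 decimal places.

1.2503

x̄ = 6.9000
Σ(xᵢ − x̄)² = 64.4200 ⇒ m₂ = 12.88400
Σ(xᵢ − x̄)⁴ = 1037.7154 ⇒ m₄ = 207.54308
m₂² = 165.99746
β₂ = m₄/m₂² = 207.54308 / 165.99746 ≈ 1.2503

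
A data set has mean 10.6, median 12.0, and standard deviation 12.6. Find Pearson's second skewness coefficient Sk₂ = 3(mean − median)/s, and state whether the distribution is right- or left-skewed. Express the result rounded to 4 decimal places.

Sk₂ = 3(10.6 − 12.0) / 12.6 = 3 × -1.4000 / 12.6
    = -4.2000 / 12.6 ≈ -0.3333
Sk₂ < 0 ⇒ mean < median ⇒ left-skewed (negative skew).

-0.3333, left-skewed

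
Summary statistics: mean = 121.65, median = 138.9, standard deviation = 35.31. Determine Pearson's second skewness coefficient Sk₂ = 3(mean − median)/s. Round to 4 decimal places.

Sk₂ = 3(121.65 − 138.9) / 35.31 = 3 × -17.2500 / 35.31
    = -51.7500 / 35.31 ≈ -1.4656

-1.4656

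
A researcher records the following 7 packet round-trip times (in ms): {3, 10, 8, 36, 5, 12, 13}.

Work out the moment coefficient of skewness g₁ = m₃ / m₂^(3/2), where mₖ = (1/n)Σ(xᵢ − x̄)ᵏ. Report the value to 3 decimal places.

1.590

x̄ = (3 + 10 + 8 + 36 + 5 + 12 + 13) / 7 = 12.4286
deviations (xᵢ − x̄): -9.4286, -2.4286, -4.4286, 23.5714, -7.4286, -0.4286, 0.5714
Σ(xᵢ − x̄)² = 725.7143 ⇒ m₂ = 725.7143/7 = 103.67347
Σ(xᵢ − x̄)³ = 11747.3878 ⇒ m₃ = 11747.3878/7 = 1678.19825
m₂^(3/2) = 103.67347^(1.5) = 1055.60502
g₁ = m₃ / m₂^(3/2) = 1678.19825 / 1055.60502 ≈ 1.590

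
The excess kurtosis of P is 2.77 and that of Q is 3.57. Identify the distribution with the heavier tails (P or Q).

Q

Higher excess kurtosis ⇒ heavier tails relative to the normal distribution.
2.77 vs 3.57: the larger is 3.57, so Q has heavier tails.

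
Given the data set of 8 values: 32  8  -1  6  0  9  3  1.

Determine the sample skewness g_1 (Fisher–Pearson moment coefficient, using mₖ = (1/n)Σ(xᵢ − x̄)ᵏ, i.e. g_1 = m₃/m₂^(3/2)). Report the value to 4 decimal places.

1.7524

x̄ = (32 + 8 - 1 + 6 + 0 + 9 + 3 + 1) / 8 = 7.2500
deviations (xᵢ − x̄): 24.7500, 0.7500, -8.2500, -1.2500, -7.2500, 1.7500, -4.2500, -6.2500
Σ(xᵢ − x̄)² = 795.5000 ⇒ m₂ = 795.5000/8 = 99.43750
Σ(xᵢ − x̄)³ = 13901.2500 ⇒ m₃ = 13901.2500/8 = 1737.65625
m₂^(3/2) = 99.43750^(1.5) = 991.57438
g_1 = m₃ / m₂^(3/2) = 1737.65625 / 991.57438 ≈ 1.7524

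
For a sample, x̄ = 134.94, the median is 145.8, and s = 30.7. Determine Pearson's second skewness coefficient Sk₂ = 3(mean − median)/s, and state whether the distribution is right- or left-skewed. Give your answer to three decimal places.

-1.061, left-skewed

Sk₂ = 3(134.94 − 145.8) / 30.7 = 3 × -10.8600 / 30.7
    = -32.5800 / 30.7 ≈ -1.061
Sk₂ < 0 ⇒ mean < median ⇒ left-skewed (negative skew).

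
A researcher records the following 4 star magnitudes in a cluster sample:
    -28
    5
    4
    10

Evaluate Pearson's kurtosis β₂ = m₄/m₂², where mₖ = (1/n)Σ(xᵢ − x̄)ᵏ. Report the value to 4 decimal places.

x̄ = -2.2500
Σ(xᵢ − x̄)² = 904.7500 ⇒ m₂ = 226.18750
Σ(xᵢ − x̄)⁴ = 466459.3281 ⇒ m₄ = 116614.83203
m₂² = 51160.78516
β₂ = m₄/m₂² = 116614.83203 / 51160.78516 ≈ 2.2794

2.2794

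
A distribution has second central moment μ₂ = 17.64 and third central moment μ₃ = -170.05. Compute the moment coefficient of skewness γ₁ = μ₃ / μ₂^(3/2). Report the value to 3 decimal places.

σ = √μ₂ = √17.64 = 4.20000
σ³ = μ₂^(3/2) = 74.08800
γ₁ = μ₃/σ³ = -170.05 / 74.08800 ≈ -2.295

-2.295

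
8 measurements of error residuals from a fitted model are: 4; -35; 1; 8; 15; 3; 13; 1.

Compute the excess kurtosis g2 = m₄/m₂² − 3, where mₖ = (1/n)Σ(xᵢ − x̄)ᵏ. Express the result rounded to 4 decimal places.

1.9522

x̄ = 1.2500
Σ(xᵢ − x̄)² = 1697.5000 ⇒ m₂ = 212.18750
Σ(xᵢ − x̄)⁴ = 1783708.6563 ⇒ m₄ = 222963.58203
m₂² = 45023.53516
g2 = m₄/m₂² − 3 = 4.95216 − 3 ≈ 1.9522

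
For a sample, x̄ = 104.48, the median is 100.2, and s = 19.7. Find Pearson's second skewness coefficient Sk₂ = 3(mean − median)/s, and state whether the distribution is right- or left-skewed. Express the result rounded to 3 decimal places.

Sk₂ = 3(104.48 − 100.2) / 19.7 = 3 × 4.2800 / 19.7
    = 12.8400 / 19.7 ≈ 0.652
Sk₂ > 0 ⇒ mean > median ⇒ right-skewed (positive skew).

0.652, right-skewed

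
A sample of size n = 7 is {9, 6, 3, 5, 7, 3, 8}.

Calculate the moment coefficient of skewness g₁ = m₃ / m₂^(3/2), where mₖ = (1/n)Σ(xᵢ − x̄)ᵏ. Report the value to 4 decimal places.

-0.0688

x̄ = (9 + 6 + 3 + 5 + 7 + 3 + 8) / 7 = 5.8571
deviations (xᵢ − x̄): 3.1429, 0.1429, -2.8571, -0.8571, 1.1429, -2.8571, 2.1429
Σ(xᵢ − x̄)² = 32.8571 ⇒ m₂ = 32.8571/7 = 4.69388
Σ(xᵢ − x̄)³ = -4.8980 ⇒ m₃ = -4.8980/7 = -0.69971
m₂^(3/2) = 4.69388^(1.5) = 10.16945
g₁ = m₃ / m₂^(3/2) = -0.69971 / 10.16945 ≈ -0.0688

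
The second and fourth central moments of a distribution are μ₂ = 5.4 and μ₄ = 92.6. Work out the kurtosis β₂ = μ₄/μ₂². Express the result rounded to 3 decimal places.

3.176

μ₂² = 5.4² = 29.16000
μ₄/μ₂² = 92.6 / 29.16000 = 3.17558
β₂ ≈ 3.176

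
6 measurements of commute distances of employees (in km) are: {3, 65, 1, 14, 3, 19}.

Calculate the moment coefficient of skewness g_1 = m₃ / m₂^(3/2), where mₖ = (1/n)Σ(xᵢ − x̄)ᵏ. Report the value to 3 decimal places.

1.466

x̄ = (3 + 65 + 1 + 14 + 3 + 19) / 6 = 17.5000
deviations (xᵢ − x̄): -14.5000, 47.5000, -16.5000, -3.5000, -14.5000, 1.5000
Σ(xᵢ − x̄)² = 2963.5000 ⇒ m₂ = 2963.5000/6 = 493.91667
Σ(xᵢ − x̄)³ = 96543.0000 ⇒ m₃ = 96543.0000/6 = 16090.50000
m₂^(3/2) = 493.91667^(1.5) = 10976.92057
g_1 = m₃ / m₂^(3/2) = 16090.50000 / 10976.92057 ≈ 1.466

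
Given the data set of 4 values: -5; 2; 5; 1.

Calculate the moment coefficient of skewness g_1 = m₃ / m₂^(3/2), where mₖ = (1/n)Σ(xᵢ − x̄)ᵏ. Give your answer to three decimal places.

-0.581

x̄ = (-5 + 2 + 5 + 1) / 4 = 0.7500
deviations (xᵢ − x̄): -5.7500, 1.2500, 4.2500, 0.2500
Σ(xᵢ − x̄)² = 52.7500 ⇒ m₂ = 52.7500/4 = 13.18750
Σ(xᵢ − x̄)³ = -111.3750 ⇒ m₃ = -111.3750/4 = -27.84375
m₂^(3/2) = 13.18750^(1.5) = 47.88988
g_1 = m₃ / m₂^(3/2) = -27.84375 / 47.88988 ≈ -0.581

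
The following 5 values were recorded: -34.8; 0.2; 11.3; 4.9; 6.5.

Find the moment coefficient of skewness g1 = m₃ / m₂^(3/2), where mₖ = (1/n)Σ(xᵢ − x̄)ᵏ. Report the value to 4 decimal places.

-1.3313

x̄ = (-34.8 + 0.2 + 11.3 + 4.9 + 6.5) / 5 = -2.3800
deviations (xᵢ − x̄): -32.4200, 2.5800, 13.6800, 7.2800, 8.8800
Σ(xᵢ − x̄)² = 1376.7080 ⇒ m₂ = 1376.7080/5 = 275.34160
Σ(xᵢ − x̄)³ = -30411.9115 ⇒ m₃ = -30411.9115/5 = -6082.38230
m₂^(3/2) = 275.34160^(1.5) = 4568.85892
g1 = m₃ / m₂^(3/2) = -6082.38230 / 4568.85892 ≈ -1.3313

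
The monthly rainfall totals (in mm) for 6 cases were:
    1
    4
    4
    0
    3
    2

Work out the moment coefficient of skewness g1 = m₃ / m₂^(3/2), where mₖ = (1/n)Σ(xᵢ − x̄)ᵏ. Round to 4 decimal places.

x̄ = (1 + 4 + 4 + 0 + 3 + 2) / 6 = 2.3333
deviations (xᵢ − x̄): -1.3333, 1.6667, 1.6667, -2.3333, 0.6667, -0.3333
Σ(xᵢ − x̄)² = 13.3333 ⇒ m₂ = 13.3333/6 = 2.22222
Σ(xᵢ − x̄)³ = -5.5556 ⇒ m₃ = -5.5556/6 = -0.92593
m₂^(3/2) = 2.22222^(1.5) = 3.31269
g1 = m₃ / m₂^(3/2) = -0.92593 / 3.31269 ≈ -0.2795

-0.2795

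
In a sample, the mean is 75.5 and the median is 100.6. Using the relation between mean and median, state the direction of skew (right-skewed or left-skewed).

left-skewed

mean − median = 75.5 − 100.6 = -25.1
mean < median ⇒ the longer tail is on the left ⇒ left-skewed (negatively skewed).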